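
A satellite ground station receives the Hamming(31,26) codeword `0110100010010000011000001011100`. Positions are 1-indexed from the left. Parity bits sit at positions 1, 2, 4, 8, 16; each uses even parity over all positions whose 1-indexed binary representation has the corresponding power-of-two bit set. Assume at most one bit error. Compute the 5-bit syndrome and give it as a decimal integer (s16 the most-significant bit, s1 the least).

3

s1: b1⊕b3⊕b5⊕b7⊕b9⊕b11⊕b13⊕b15⊕b17⊕b19⊕b21⊕b23⊕b25⊕b27⊕b29⊕b31 = 0⊕1⊕1⊕0⊕1⊕0⊕0⊕0⊕0⊕1⊕0⊕0⊕1⊕1⊕1⊕0 = 1
s2: b2⊕b3⊕b6⊕b7⊕b10⊕b11⊕b14⊕b15⊕b18⊕b19⊕b22⊕b23⊕b26⊕b27⊕b30⊕b31 = 1⊕1⊕0⊕0⊕0⊕0⊕0⊕0⊕1⊕1⊕0⊕0⊕0⊕1⊕0⊕0 = 1
s4: b4⊕b5⊕b6⊕b7⊕b12⊕b13⊕b14⊕b15⊕b20⊕b21⊕b22⊕b23⊕b28⊕b29⊕b30⊕b31 = 0⊕1⊕0⊕0⊕1⊕0⊕0⊕0⊕0⊕0⊕0⊕0⊕1⊕1⊕0⊕0 = 0
s8: b8⊕b9⊕b10⊕b11⊕b12⊕b13⊕b14⊕b15⊕b24⊕b25⊕b26⊕b27⊕b28⊕b29⊕b30⊕b31 = 0⊕1⊕0⊕0⊕1⊕0⊕0⊕0⊕0⊕1⊕0⊕1⊕1⊕1⊕0⊕0 = 0
s16: b16⊕b17⊕b18⊕b19⊕b20⊕b21⊕b22⊕b23⊕b24⊕b25⊕b26⊕b27⊕b28⊕b29⊕b30⊕b31 = 0⊕0⊕1⊕1⊕0⊕0⊕0⊕0⊕0⊕1⊕0⊕1⊕1⊕1⊕0⊕0 = 0
Syndrome (s16...s1) = 00011 → position 3.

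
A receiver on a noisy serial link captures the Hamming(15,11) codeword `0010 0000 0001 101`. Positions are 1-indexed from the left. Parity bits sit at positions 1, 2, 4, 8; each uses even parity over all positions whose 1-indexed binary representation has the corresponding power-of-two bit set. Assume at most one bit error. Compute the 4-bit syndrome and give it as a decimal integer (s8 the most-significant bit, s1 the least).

s1: b1⊕b3⊕b5⊕b7⊕b9⊕b11⊕b13⊕b15 = 0⊕1⊕0⊕0⊕0⊕0⊕1⊕1 = 1
s2: b2⊕b3⊕b6⊕b7⊕b10⊕b11⊕b14⊕b15 = 0⊕1⊕0⊕0⊕0⊕0⊕0⊕1 = 0
s4: b4⊕b5⊕b6⊕b7⊕b12⊕b13⊕b14⊕b15 = 0⊕0⊕0⊕0⊕1⊕1⊕0⊕1 = 1
s8: b8⊕b9⊕b10⊕b11⊕b12⊕b13⊕b14⊕b15 = 0⊕0⊕0⊕0⊕1⊕1⊕0⊕1 = 1
Syndrome (s8...s1) = 1101 → position 13.

13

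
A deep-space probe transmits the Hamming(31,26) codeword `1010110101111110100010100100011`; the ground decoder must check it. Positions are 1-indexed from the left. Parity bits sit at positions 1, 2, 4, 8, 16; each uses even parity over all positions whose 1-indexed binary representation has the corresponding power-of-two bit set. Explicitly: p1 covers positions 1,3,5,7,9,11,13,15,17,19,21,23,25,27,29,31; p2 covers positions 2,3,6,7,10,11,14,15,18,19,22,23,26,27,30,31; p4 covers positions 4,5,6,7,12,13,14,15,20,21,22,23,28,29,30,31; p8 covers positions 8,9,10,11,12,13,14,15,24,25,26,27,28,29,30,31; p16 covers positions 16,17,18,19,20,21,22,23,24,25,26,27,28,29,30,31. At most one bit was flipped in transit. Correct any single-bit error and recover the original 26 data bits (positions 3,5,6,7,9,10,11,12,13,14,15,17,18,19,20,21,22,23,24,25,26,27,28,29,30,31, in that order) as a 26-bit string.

11100111111100010100100011

s1: b1⊕b3⊕b5⊕b7⊕b9⊕b11⊕b13⊕b15⊕b17⊕b19⊕b21⊕b23⊕b25⊕b27⊕b29⊕b31 = 1⊕1⊕1⊕0⊕0⊕1⊕1⊕1⊕1⊕0⊕1⊕1⊕0⊕0⊕0⊕1 = 0
s2: b2⊕b3⊕b6⊕b7⊕b10⊕b11⊕b14⊕b15⊕b18⊕b19⊕b22⊕b23⊕b26⊕b27⊕b30⊕b31 = 0⊕1⊕1⊕0⊕1⊕1⊕1⊕1⊕0⊕0⊕0⊕1⊕1⊕0⊕1⊕1 = 0
s4: b4⊕b5⊕b6⊕b7⊕b12⊕b13⊕b14⊕b15⊕b20⊕b21⊕b22⊕b23⊕b28⊕b29⊕b30⊕b31 = 0⊕1⊕1⊕0⊕1⊕1⊕1⊕1⊕0⊕1⊕0⊕1⊕0⊕0⊕1⊕1 = 0
s8: b8⊕b9⊕b10⊕b11⊕b12⊕b13⊕b14⊕b15⊕b24⊕b25⊕b26⊕b27⊕b28⊕b29⊕b30⊕b31 = 1⊕0⊕1⊕1⊕1⊕1⊕1⊕1⊕0⊕0⊕1⊕0⊕0⊕0⊕1⊕1 = 0
s16: b16⊕b17⊕b18⊕b19⊕b20⊕b21⊕b22⊕b23⊕b24⊕b25⊕b26⊕b27⊕b28⊕b29⊕b30⊕b31 = 0⊕1⊕0⊕0⊕0⊕1⊕0⊕1⊕0⊕0⊕1⊕0⊕0⊕0⊕1⊕1 = 0
Syndrome (s16...s1) = 00000 → position 0 (no error).
No correction needed.
Data bits at positions 3,5,6,7,9,10,11,12,13,14,15,17,18,19,20,21,22,23,24,25,26,27,28,29,30,31: 11100111111100010100100011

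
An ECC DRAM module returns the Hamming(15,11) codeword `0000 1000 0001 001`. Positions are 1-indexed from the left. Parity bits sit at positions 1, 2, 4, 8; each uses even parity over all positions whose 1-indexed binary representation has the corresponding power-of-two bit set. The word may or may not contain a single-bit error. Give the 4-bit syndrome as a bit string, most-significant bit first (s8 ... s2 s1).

s1: b1⊕b3⊕b5⊕b7⊕b9⊕b11⊕b13⊕b15 = 0⊕0⊕1⊕0⊕0⊕0⊕0⊕1 = 0
s2: b2⊕b3⊕b6⊕b7⊕b10⊕b11⊕b14⊕b15 = 0⊕0⊕0⊕0⊕0⊕0⊕0⊕1 = 1
s4: b4⊕b5⊕b6⊕b7⊕b12⊕b13⊕b14⊕b15 = 0⊕1⊕0⊕0⊕1⊕0⊕0⊕1 = 1
s8: b8⊕b9⊕b10⊕b11⊕b12⊕b13⊕b14⊕b15 = 0⊕0⊕0⊕0⊕1⊕0⊕0⊕1 = 0
Syndrome (s8...s1) = 0110 → position 6.

0110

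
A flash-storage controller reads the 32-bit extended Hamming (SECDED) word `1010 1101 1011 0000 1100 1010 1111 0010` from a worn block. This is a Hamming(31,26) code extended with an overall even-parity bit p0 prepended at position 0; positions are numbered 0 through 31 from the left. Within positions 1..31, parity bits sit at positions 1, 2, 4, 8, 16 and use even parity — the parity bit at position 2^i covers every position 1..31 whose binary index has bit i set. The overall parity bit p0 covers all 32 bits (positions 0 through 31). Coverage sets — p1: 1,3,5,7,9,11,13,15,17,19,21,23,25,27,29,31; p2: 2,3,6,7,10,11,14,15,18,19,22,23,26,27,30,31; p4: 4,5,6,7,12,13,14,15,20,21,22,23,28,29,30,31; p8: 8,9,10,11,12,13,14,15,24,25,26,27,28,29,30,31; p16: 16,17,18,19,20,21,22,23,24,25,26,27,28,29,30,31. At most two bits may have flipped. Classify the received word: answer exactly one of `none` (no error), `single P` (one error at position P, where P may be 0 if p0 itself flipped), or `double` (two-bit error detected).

s1: b1⊕b3⊕b5⊕b7⊕b9⊕b11⊕b13⊕b15⊕b17⊕b19⊕b21⊕b23⊕b25⊕b27⊕b29⊕b31 = 0⊕0⊕1⊕1⊕0⊕1⊕0⊕0⊕1⊕0⊕0⊕0⊕1⊕1⊕0⊕0 = 0
s2: b2⊕b3⊕b6⊕b7⊕b10⊕b11⊕b14⊕b15⊕b18⊕b19⊕b22⊕b23⊕b26⊕b27⊕b30⊕b31 = 1⊕0⊕0⊕1⊕1⊕1⊕0⊕0⊕0⊕0⊕1⊕0⊕1⊕1⊕1⊕0 = 0
s4: b4⊕b5⊕b6⊕b7⊕b12⊕b13⊕b14⊕b15⊕b20⊕b21⊕b22⊕b23⊕b28⊕b29⊕b30⊕b31 = 1⊕1⊕0⊕1⊕0⊕0⊕0⊕0⊕1⊕0⊕1⊕0⊕0⊕0⊕1⊕0 = 0
s8: b8⊕b9⊕b10⊕b11⊕b12⊕b13⊕b14⊕b15⊕b24⊕b25⊕b26⊕b27⊕b28⊕b29⊕b30⊕b31 = 1⊕0⊕1⊕1⊕0⊕0⊕0⊕0⊕1⊕1⊕1⊕1⊕0⊕0⊕1⊕0 = 0
s16: b16⊕b17⊕b18⊕b19⊕b20⊕b21⊕b22⊕b23⊕b24⊕b25⊕b26⊕b27⊕b28⊕b29⊕b30⊕b31 = 1⊕1⊕0⊕0⊕1⊕0⊕1⊕0⊕1⊕1⊕1⊕1⊕0⊕0⊕1⊕0 = 1
Syndrome (s16...s1) = 10000 → position 16.
Overall parity (XOR of all 32 bits, including p0): 1⊕0⊕1⊕0⊕1⊕1⊕0⊕1⊕1⊕0⊕1⊕1⊕0⊕0⊕0⊕0⊕1⊕1⊕0⊕0⊕1⊕0⊕1⊕0⊕1⊕1⊕1⊕1⊕0⊕0⊕1⊕0 = 1
Overall=1, syndrome position=16 → single-bit error at position 16.

single 16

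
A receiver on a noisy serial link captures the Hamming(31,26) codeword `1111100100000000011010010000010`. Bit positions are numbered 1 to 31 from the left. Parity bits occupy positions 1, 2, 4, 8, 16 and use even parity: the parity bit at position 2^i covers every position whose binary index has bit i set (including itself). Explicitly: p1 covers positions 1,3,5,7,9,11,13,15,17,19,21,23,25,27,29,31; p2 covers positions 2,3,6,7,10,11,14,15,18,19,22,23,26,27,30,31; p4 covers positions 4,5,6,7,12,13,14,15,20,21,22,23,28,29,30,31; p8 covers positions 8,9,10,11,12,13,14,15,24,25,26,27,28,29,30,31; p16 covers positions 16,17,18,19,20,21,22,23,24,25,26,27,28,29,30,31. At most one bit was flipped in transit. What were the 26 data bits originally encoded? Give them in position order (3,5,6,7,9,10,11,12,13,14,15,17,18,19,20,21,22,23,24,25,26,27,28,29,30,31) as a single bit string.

11000000000011010010010010

s1: b1⊕b3⊕b5⊕b7⊕b9⊕b11⊕b13⊕b15⊕b17⊕b19⊕b21⊕b23⊕b25⊕b27⊕b29⊕b31 = 1⊕1⊕1⊕0⊕0⊕0⊕0⊕0⊕0⊕1⊕1⊕0⊕0⊕0⊕0⊕0 = 1
s2: b2⊕b3⊕b6⊕b7⊕b10⊕b11⊕b14⊕b15⊕b18⊕b19⊕b22⊕b23⊕b26⊕b27⊕b30⊕b31 = 1⊕1⊕0⊕0⊕0⊕0⊕0⊕0⊕1⊕1⊕0⊕0⊕0⊕0⊕1⊕0 = 1
s4: b4⊕b5⊕b6⊕b7⊕b12⊕b13⊕b14⊕b15⊕b20⊕b21⊕b22⊕b23⊕b28⊕b29⊕b30⊕b31 = 1⊕1⊕0⊕0⊕0⊕0⊕0⊕0⊕0⊕1⊕0⊕0⊕0⊕0⊕1⊕0 = 0
s8: b8⊕b9⊕b10⊕b11⊕b12⊕b13⊕b14⊕b15⊕b24⊕b25⊕b26⊕b27⊕b28⊕b29⊕b30⊕b31 = 1⊕0⊕0⊕0⊕0⊕0⊕0⊕0⊕1⊕0⊕0⊕0⊕0⊕0⊕1⊕0 = 1
s16: b16⊕b17⊕b18⊕b19⊕b20⊕b21⊕b22⊕b23⊕b24⊕b25⊕b26⊕b27⊕b28⊕b29⊕b30⊕b31 = 0⊕0⊕1⊕1⊕0⊕1⊕0⊕0⊕1⊕0⊕0⊕0⊕0⊕0⊕1⊕0 = 1
Syndrome (s16...s1) = 11011 → position 27.
Flip bit 27: corrected codeword = 1111100100000000011010010010010
Data bits at positions 3,5,6,7,9,10,11,12,13,14,15,17,18,19,20,21,22,23,24,25,26,27,28,29,30,31: 11000000000011010010010010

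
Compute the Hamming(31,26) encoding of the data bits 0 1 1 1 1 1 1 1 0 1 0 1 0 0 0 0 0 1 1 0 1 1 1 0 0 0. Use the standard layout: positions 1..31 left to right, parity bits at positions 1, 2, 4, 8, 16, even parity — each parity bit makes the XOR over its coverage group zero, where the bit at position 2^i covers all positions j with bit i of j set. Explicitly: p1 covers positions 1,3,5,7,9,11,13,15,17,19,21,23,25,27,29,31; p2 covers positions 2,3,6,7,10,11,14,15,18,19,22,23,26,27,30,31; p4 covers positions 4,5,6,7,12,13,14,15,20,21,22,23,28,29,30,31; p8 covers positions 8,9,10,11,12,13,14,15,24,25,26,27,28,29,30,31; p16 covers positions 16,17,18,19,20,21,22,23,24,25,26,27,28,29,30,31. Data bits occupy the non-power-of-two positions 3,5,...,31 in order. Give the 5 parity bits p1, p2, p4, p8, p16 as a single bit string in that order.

10110

Place data bits at non-power-of-two positions: b3=0, b5=1, b6=1, b7=1, b9=1, b10=1, b11=1, b12=1, b13=0, b14=1, b15=0, b17=1, b18=0, b19=0, b20=0, b21=0, b22=0, b23=1, b24=1, b25=0, b26=1, b27=1, b28=1, b29=0, b30=0, b31=0.
p1 = XOR of data positions {3,5,7,9,11,13,15,17,19,21,23,25,27,29,31} = 0⊕1⊕1⊕1⊕1⊕0⊕0⊕1⊕0⊕0⊕1⊕0⊕1⊕0⊕0 = 1
p2 = XOR of data positions {3,6,7,10,11,14,15,18,19,22,23,26,27,30,31} = 0⊕1⊕1⊕1⊕1⊕1⊕0⊕0⊕0⊕0⊕1⊕1⊕1⊕0⊕0 = 0
p4 = XOR of data positions {5,6,7,12,13,14,15,20,21,22,23,28,29,30,31} = 1⊕1⊕1⊕1⊕0⊕1⊕0⊕0⊕0⊕0⊕1⊕1⊕0⊕0⊕0 = 1
p8 = XOR of data positions {9,10,11,12,13,14,15,24,25,26,27,28,29,30,31} = 1⊕1⊕1⊕1⊕0⊕1⊕0⊕1⊕0⊕1⊕1⊕1⊕0⊕0⊕0 = 1
p16 = XOR of data positions {17,18,19,20,21,22,23,24,25,26,27,28,29,30,31} = 1⊕0⊕0⊕0⊕0⊕0⊕1⊕1⊕0⊕1⊕1⊕1⊕0⊕0⊕0 = 0
Parity bits p1,p2,p4,p8,p16 = 10110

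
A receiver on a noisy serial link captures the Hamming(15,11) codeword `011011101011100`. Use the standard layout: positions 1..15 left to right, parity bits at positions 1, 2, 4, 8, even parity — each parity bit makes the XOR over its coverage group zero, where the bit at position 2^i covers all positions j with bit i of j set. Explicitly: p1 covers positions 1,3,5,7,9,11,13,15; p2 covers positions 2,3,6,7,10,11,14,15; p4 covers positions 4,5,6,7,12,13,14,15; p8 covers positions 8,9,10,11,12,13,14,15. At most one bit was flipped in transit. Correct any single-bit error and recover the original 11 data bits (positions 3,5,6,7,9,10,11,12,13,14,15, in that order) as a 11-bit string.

s1: b1⊕b3⊕b5⊕b7⊕b9⊕b11⊕b13⊕b15 = 0⊕1⊕1⊕1⊕1⊕1⊕1⊕0 = 0
s2: b2⊕b3⊕b6⊕b7⊕b10⊕b11⊕b14⊕b15 = 1⊕1⊕1⊕1⊕0⊕1⊕0⊕0 = 1
s4: b4⊕b5⊕b6⊕b7⊕b12⊕b13⊕b14⊕b15 = 0⊕1⊕1⊕1⊕1⊕1⊕0⊕0 = 1
s8: b8⊕b9⊕b10⊕b11⊕b12⊕b13⊕b14⊕b15 = 0⊕1⊕0⊕1⊕1⊕1⊕0⊕0 = 0
Syndrome (s8...s1) = 0110 → position 6.
Flip bit 6: corrected codeword = 011010101011100
Data bits at positions 3,5,6,7,9,10,11,12,13,14,15: 11011011100

11011011100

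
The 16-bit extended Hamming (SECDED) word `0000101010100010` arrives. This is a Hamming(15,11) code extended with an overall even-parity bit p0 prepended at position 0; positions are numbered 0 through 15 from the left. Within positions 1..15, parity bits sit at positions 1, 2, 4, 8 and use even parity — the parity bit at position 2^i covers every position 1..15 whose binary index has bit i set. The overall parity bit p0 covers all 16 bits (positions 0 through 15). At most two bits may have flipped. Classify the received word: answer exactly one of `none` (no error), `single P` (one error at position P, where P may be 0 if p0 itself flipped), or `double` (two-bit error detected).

single 14

s1: b1⊕b3⊕b5⊕b7⊕b9⊕b11⊕b13⊕b15 = 0⊕0⊕0⊕0⊕0⊕0⊕0⊕0 = 0
s2: b2⊕b3⊕b6⊕b7⊕b10⊕b11⊕b14⊕b15 = 0⊕0⊕1⊕0⊕1⊕0⊕1⊕0 = 1
s4: b4⊕b5⊕b6⊕b7⊕b12⊕b13⊕b14⊕b15 = 1⊕0⊕1⊕0⊕0⊕0⊕1⊕0 = 1
s8: b8⊕b9⊕b10⊕b11⊕b12⊕b13⊕b14⊕b15 = 1⊕0⊕1⊕0⊕0⊕0⊕1⊕0 = 1
Syndrome (s8...s1) = 1110 → position 14.
Overall parity (XOR of all 16 bits, including p0): 0⊕0⊕0⊕0⊕1⊕0⊕1⊕0⊕1⊕0⊕1⊕0⊕0⊕0⊕1⊕0 = 1
Overall=1, syndrome position=14 → single-bit error at position 14.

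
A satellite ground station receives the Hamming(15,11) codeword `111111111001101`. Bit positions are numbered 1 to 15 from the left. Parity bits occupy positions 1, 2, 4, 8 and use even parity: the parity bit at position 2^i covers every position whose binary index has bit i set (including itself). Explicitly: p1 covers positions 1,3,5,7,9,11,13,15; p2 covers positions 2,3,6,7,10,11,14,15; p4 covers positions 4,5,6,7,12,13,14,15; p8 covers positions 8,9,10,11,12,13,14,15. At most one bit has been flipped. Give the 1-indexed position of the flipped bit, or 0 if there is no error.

s1: b1⊕b3⊕b5⊕b7⊕b9⊕b11⊕b13⊕b15 = 1⊕1⊕1⊕1⊕1⊕0⊕1⊕1 = 1
s2: b2⊕b3⊕b6⊕b7⊕b10⊕b11⊕b14⊕b15 = 1⊕1⊕1⊕1⊕0⊕0⊕0⊕1 = 1
s4: b4⊕b5⊕b6⊕b7⊕b12⊕b13⊕b14⊕b15 = 1⊕1⊕1⊕1⊕1⊕1⊕0⊕1 = 1
s8: b8⊕b9⊕b10⊕b11⊕b12⊕b13⊕b14⊕b15 = 1⊕1⊕0⊕0⊕1⊕1⊕0⊕1 = 1
Syndrome (s8...s1) = 1111 → position 15.

15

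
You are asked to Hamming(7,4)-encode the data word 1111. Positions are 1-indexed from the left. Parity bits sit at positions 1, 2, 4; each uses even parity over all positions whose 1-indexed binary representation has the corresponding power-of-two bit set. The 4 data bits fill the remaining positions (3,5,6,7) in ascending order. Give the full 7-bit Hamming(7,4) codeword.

Place data bits at non-power-of-two positions: b3=1, b5=1, b6=1, b7=1.
p1 = XOR of data positions {3,5,7} = 1⊕1⊕1 = 1
p2 = XOR of data positions {3,6,7} = 1⊕1⊕1 = 1
p4 = XOR of data positions {5,6,7} = 1⊕1⊕1 = 1
Codeword b1..b7 = 1111111

1111111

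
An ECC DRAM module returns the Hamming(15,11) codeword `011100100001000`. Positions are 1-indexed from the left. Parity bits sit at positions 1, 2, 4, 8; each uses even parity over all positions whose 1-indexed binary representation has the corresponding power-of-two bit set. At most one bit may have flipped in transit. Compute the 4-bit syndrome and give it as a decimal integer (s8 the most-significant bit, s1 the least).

14

s1: b1⊕b3⊕b5⊕b7⊕b9⊕b11⊕b13⊕b15 = 0⊕1⊕0⊕1⊕0⊕0⊕0⊕0 = 0
s2: b2⊕b3⊕b6⊕b7⊕b10⊕b11⊕b14⊕b15 = 1⊕1⊕0⊕1⊕0⊕0⊕0⊕0 = 1
s4: b4⊕b5⊕b6⊕b7⊕b12⊕b13⊕b14⊕b15 = 1⊕0⊕0⊕1⊕1⊕0⊕0⊕0 = 1
s8: b8⊕b9⊕b10⊕b11⊕b12⊕b13⊕b14⊕b15 = 0⊕0⊕0⊕0⊕1⊕0⊕0⊕0 = 1
Syndrome (s8...s1) = 1110 → position 14.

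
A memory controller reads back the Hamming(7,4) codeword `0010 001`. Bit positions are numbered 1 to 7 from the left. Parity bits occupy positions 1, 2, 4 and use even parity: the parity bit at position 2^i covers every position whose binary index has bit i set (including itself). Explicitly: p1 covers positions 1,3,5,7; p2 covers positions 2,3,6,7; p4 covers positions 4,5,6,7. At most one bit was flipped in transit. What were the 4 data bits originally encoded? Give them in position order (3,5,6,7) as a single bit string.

s1: b1⊕b3⊕b5⊕b7 = 0⊕1⊕0⊕1 = 0
s2: b2⊕b3⊕b6⊕b7 = 0⊕1⊕0⊕1 = 0
s4: b4⊕b5⊕b6⊕b7 = 0⊕0⊕0⊕1 = 1
Syndrome (s4...s1) = 100 → position 4.
Flip bit 4: corrected codeword = 0011001
Data bits at positions 3,5,6,7: 1001

1001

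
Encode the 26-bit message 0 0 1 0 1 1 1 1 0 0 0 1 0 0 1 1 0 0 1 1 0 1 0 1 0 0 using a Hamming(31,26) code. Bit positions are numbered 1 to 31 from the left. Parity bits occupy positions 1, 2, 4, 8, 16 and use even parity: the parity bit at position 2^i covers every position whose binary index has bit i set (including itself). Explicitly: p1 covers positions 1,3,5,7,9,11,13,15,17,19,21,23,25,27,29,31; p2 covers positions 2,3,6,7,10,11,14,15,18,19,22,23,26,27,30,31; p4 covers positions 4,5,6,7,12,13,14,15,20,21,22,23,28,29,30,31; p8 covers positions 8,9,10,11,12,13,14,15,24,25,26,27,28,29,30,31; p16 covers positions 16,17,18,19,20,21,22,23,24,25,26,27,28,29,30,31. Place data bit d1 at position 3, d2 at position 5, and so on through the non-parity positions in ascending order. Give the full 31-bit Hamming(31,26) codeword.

1001010011110001100110011010100

Place data bits at non-power-of-two positions: b3=0, b5=0, b6=1, b7=0, b9=1, b10=1, b11=1, b12=1, b13=0, b14=0, b15=0, b17=1, b18=0, b19=0, b20=1, b21=1, b22=0, b23=0, b24=1, b25=1, b26=0, b27=1, b28=0, b29=1, b30=0, b31=0.
p1 = XOR of data positions {3,5,7,9,11,13,15,17,19,21,23,25,27,29,31} = 0⊕0⊕0⊕1⊕1⊕0⊕0⊕1⊕0⊕1⊕0⊕1⊕1⊕1⊕0 = 1
p2 = XOR of data positions {3,6,7,10,11,14,15,18,19,22,23,26,27,30,31} = 0⊕1⊕0⊕1⊕1⊕0⊕0⊕0⊕0⊕0⊕0⊕0⊕1⊕0⊕0 = 0
p4 = XOR of data positions {5,6,7,12,13,14,15,20,21,22,23,28,29,30,31} = 0⊕1⊕0⊕1⊕0⊕0⊕0⊕1⊕1⊕0⊕0⊕0⊕1⊕0⊕0 = 1
p8 = XOR of data positions {9,10,11,12,13,14,15,24,25,26,27,28,29,30,31} = 1⊕1⊕1⊕1⊕0⊕0⊕0⊕1⊕1⊕0⊕1⊕0⊕1⊕0⊕0 = 0
p16 = XOR of data positions {17,18,19,20,21,22,23,24,25,26,27,28,29,30,31} = 1⊕0⊕0⊕1⊕1⊕0⊕0⊕1⊕1⊕0⊕1⊕0⊕1⊕0⊕0 = 1
Codeword b1..b31 = 1001010011110001100110011010100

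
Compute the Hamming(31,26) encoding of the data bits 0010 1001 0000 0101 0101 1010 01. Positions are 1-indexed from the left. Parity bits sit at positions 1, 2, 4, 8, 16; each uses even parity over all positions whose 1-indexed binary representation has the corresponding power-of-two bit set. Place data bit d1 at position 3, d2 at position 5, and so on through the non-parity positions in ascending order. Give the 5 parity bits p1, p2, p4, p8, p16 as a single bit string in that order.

01001

Place data bits at non-power-of-two positions: b3=0, b5=0, b6=1, b7=0, b9=1, b10=0, b11=0, b12=1, b13=0, b14=0, b15=0, b17=0, b18=0, b19=1, b20=0, b21=1, b22=0, b23=1, b24=0, b25=1, b26=1, b27=0, b28=1, b29=0, b30=0, b31=1.
p1 = XOR of data positions {3,5,7,9,11,13,15,17,19,21,23,25,27,29,31} = 0⊕0⊕0⊕1⊕0⊕0⊕0⊕0⊕1⊕1⊕1⊕1⊕0⊕0⊕1 = 0
p2 = XOR of data positions {3,6,7,10,11,14,15,18,19,22,23,26,27,30,31} = 0⊕1⊕0⊕0⊕0⊕0⊕0⊕0⊕1⊕0⊕1⊕1⊕0⊕0⊕1 = 1
p4 = XOR of data positions {5,6,7,12,13,14,15,20,21,22,23,28,29,30,31} = 0⊕1⊕0⊕1⊕0⊕0⊕0⊕0⊕1⊕0⊕1⊕1⊕0⊕0⊕1 = 0
p8 = XOR of data positions {9,10,11,12,13,14,15,24,25,26,27,28,29,30,31} = 1⊕0⊕0⊕1⊕0⊕0⊕0⊕0⊕1⊕1⊕0⊕1⊕0⊕0⊕1 = 0
p16 = XOR of data positions {17,18,19,20,21,22,23,24,25,26,27,28,29,30,31} = 0⊕0⊕1⊕0⊕1⊕0⊕1⊕0⊕1⊕1⊕0⊕1⊕0⊕0⊕1 = 1
Parity bits p1,p2,p4,p8,p16 = 01001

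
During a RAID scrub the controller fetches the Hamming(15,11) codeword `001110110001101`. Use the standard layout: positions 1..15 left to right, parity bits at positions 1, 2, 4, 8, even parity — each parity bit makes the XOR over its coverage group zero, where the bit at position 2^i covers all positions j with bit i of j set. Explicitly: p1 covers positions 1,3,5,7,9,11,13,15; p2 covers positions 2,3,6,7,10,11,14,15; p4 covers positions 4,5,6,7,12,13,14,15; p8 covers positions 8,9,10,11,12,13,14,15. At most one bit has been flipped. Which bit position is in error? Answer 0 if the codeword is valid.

3

s1: b1⊕b3⊕b5⊕b7⊕b9⊕b11⊕b13⊕b15 = 0⊕1⊕1⊕1⊕0⊕0⊕1⊕1 = 1
s2: b2⊕b3⊕b6⊕b7⊕b10⊕b11⊕b14⊕b15 = 0⊕1⊕0⊕1⊕0⊕0⊕0⊕1 = 1
s4: b4⊕b5⊕b6⊕b7⊕b12⊕b13⊕b14⊕b15 = 1⊕1⊕0⊕1⊕1⊕1⊕0⊕1 = 0
s8: b8⊕b9⊕b10⊕b11⊕b12⊕b13⊕b14⊕b15 = 1⊕0⊕0⊕0⊕1⊕1⊕0⊕1 = 0
Syndrome (s8...s1) = 0011 → position 3.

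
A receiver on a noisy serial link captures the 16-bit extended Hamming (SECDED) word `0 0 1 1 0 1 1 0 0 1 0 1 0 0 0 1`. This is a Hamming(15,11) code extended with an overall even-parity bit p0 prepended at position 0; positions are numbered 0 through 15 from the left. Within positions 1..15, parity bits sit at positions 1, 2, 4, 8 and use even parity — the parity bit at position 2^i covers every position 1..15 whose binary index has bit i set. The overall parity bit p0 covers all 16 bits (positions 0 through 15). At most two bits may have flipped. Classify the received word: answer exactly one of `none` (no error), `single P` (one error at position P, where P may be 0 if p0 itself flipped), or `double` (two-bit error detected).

single 15

s1: b1⊕b3⊕b5⊕b7⊕b9⊕b11⊕b13⊕b15 = 0⊕1⊕1⊕0⊕1⊕1⊕0⊕1 = 1
s2: b2⊕b3⊕b6⊕b7⊕b10⊕b11⊕b14⊕b15 = 1⊕1⊕1⊕0⊕0⊕1⊕0⊕1 = 1
s4: b4⊕b5⊕b6⊕b7⊕b12⊕b13⊕b14⊕b15 = 0⊕1⊕1⊕0⊕0⊕0⊕0⊕1 = 1
s8: b8⊕b9⊕b10⊕b11⊕b12⊕b13⊕b14⊕b15 = 0⊕1⊕0⊕1⊕0⊕0⊕0⊕1 = 1
Syndrome (s8...s1) = 1111 → position 15.
Overall parity (XOR of all 16 bits, including p0): 0⊕0⊕1⊕1⊕0⊕1⊕1⊕0⊕0⊕1⊕0⊕1⊕0⊕0⊕0⊕1 = 1
Overall=1, syndrome position=15 → single-bit error at position 15.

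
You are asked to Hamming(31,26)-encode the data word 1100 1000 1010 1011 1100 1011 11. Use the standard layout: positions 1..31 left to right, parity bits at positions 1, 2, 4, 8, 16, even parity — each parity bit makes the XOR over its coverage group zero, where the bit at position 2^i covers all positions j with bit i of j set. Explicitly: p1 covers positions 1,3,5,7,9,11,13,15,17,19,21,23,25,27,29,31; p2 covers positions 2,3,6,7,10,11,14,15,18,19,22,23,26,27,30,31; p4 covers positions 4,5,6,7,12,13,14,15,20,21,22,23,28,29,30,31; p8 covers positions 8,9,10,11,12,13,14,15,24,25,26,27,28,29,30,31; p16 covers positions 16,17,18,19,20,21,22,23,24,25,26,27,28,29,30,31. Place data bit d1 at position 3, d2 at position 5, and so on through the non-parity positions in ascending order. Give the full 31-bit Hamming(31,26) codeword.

Place data bits at non-power-of-two positions: b3=1, b5=1, b6=0, b7=0, b9=1, b10=0, b11=0, b12=0, b13=1, b14=0, b15=1, b17=0, b18=1, b19=0, b20=1, b21=1, b22=1, b23=1, b24=0, b25=0, b26=1, b27=0, b28=1, b29=1, b30=1, b31=1.
p1 = XOR of data positions {3,5,7,9,11,13,15,17,19,21,23,25,27,29,31} = 1⊕1⊕0⊕1⊕0⊕1⊕1⊕0⊕0⊕1⊕1⊕0⊕0⊕1⊕1 = 1
p2 = XOR of data positions {3,6,7,10,11,14,15,18,19,22,23,26,27,30,31} = 1⊕0⊕0⊕0⊕0⊕0⊕1⊕1⊕0⊕1⊕1⊕1⊕0⊕1⊕1 = 0
p4 = XOR of data positions {5,6,7,12,13,14,15,20,21,22,23,28,29,30,31} = 1⊕0⊕0⊕0⊕1⊕0⊕1⊕1⊕1⊕1⊕1⊕1⊕1⊕1⊕1 = 1
p8 = XOR of data positions {9,10,11,12,13,14,15,24,25,26,27,28,29,30,31} = 1⊕0⊕0⊕0⊕1⊕0⊕1⊕0⊕0⊕1⊕0⊕1⊕1⊕1⊕1 = 0
p16 = XOR of data positions {17,18,19,20,21,22,23,24,25,26,27,28,29,30,31} = 0⊕1⊕0⊕1⊕1⊕1⊕1⊕0⊕0⊕1⊕0⊕1⊕1⊕1⊕1 = 0
Codeword b1..b31 = 1011100010001010010111100101111

1011100010001010010111100101111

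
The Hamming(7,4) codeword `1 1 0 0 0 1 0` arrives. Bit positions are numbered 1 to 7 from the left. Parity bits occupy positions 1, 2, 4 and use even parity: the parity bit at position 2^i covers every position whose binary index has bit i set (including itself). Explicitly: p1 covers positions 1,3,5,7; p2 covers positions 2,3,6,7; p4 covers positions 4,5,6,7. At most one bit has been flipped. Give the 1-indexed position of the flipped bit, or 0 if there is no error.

s1: b1⊕b3⊕b5⊕b7 = 1⊕0⊕0⊕0 = 1
s2: b2⊕b3⊕b6⊕b7 = 1⊕0⊕1⊕0 = 0
s4: b4⊕b5⊕b6⊕b7 = 0⊕0⊕1⊕0 = 1
Syndrome (s4...s1) = 101 → position 5.

5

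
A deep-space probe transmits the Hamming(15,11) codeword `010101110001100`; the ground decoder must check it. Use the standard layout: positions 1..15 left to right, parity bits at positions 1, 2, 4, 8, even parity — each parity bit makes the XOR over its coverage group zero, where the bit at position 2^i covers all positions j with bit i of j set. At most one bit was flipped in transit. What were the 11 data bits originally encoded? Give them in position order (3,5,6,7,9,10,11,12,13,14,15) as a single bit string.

00110001110

s1: b1⊕b3⊕b5⊕b7⊕b9⊕b11⊕b13⊕b15 = 0⊕0⊕0⊕1⊕0⊕0⊕1⊕0 = 0
s2: b2⊕b3⊕b6⊕b7⊕b10⊕b11⊕b14⊕b15 = 1⊕0⊕1⊕1⊕0⊕0⊕0⊕0 = 1
s4: b4⊕b5⊕b6⊕b7⊕b12⊕b13⊕b14⊕b15 = 1⊕0⊕1⊕1⊕1⊕1⊕0⊕0 = 1
s8: b8⊕b9⊕b10⊕b11⊕b12⊕b13⊕b14⊕b15 = 1⊕0⊕0⊕0⊕1⊕1⊕0⊕0 = 1
Syndrome (s8...s1) = 1110 → position 14.
Flip bit 14: corrected codeword = 010101110001110
Data bits at positions 3,5,6,7,9,10,11,12,13,14,15: 00110001110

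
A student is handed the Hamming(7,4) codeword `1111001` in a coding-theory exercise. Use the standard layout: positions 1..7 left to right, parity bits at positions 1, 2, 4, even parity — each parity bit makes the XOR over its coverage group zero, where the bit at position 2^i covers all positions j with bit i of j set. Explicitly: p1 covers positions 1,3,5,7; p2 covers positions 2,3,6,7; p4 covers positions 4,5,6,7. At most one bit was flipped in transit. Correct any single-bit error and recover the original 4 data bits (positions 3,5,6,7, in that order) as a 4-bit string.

s1: b1⊕b3⊕b5⊕b7 = 1⊕1⊕0⊕1 = 1
s2: b2⊕b3⊕b6⊕b7 = 1⊕1⊕0⊕1 = 1
s4: b4⊕b5⊕b6⊕b7 = 1⊕0⊕0⊕1 = 0
Syndrome (s4...s1) = 011 → position 3.
Flip bit 3: corrected codeword = 1101001
Data bits at positions 3,5,6,7: 0001

0001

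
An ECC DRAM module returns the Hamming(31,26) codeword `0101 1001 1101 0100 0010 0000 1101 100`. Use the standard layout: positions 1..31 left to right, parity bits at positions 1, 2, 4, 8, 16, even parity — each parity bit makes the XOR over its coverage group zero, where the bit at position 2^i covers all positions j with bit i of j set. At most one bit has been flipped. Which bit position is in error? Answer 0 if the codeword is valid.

27

s1: b1⊕b3⊕b5⊕b7⊕b9⊕b11⊕b13⊕b15⊕b17⊕b19⊕b21⊕b23⊕b25⊕b27⊕b29⊕b31 = 0⊕0⊕1⊕0⊕1⊕0⊕0⊕0⊕0⊕1⊕0⊕0⊕1⊕0⊕1⊕0 = 1
s2: b2⊕b3⊕b6⊕b7⊕b10⊕b11⊕b14⊕b15⊕b18⊕b19⊕b22⊕b23⊕b26⊕b27⊕b30⊕b31 = 1⊕0⊕0⊕0⊕1⊕0⊕1⊕0⊕0⊕1⊕0⊕0⊕1⊕0⊕0⊕0 = 1
s4: b4⊕b5⊕b6⊕b7⊕b12⊕b13⊕b14⊕b15⊕b20⊕b21⊕b22⊕b23⊕b28⊕b29⊕b30⊕b31 = 1⊕1⊕0⊕0⊕1⊕0⊕1⊕0⊕0⊕0⊕0⊕0⊕1⊕1⊕0⊕0 = 0
s8: b8⊕b9⊕b10⊕b11⊕b12⊕b13⊕b14⊕b15⊕b24⊕b25⊕b26⊕b27⊕b28⊕b29⊕b30⊕b31 = 1⊕1⊕1⊕0⊕1⊕0⊕1⊕0⊕0⊕1⊕1⊕0⊕1⊕1⊕0⊕0 = 1
s16: b16⊕b17⊕b18⊕b19⊕b20⊕b21⊕b22⊕b23⊕b24⊕b25⊕b26⊕b27⊕b28⊕b29⊕b30⊕b31 = 0⊕0⊕0⊕1⊕0⊕0⊕0⊕0⊕0⊕1⊕1⊕0⊕1⊕1⊕0⊕0 = 1
Syndrome (s16...s1) = 11011 → position 27.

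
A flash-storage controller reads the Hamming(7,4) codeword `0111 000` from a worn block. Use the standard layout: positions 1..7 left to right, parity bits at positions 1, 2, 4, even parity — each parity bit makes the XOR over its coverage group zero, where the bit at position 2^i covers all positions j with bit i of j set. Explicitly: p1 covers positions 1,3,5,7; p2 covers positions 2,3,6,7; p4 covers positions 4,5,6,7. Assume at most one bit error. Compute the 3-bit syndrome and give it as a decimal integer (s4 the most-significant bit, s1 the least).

5

s1: b1⊕b3⊕b5⊕b7 = 0⊕1⊕0⊕0 = 1
s2: b2⊕b3⊕b6⊕b7 = 1⊕1⊕0⊕0 = 0
s4: b4⊕b5⊕b6⊕b7 = 1⊕0⊕0⊕0 = 1
Syndrome (s4...s1) = 101 → position 5.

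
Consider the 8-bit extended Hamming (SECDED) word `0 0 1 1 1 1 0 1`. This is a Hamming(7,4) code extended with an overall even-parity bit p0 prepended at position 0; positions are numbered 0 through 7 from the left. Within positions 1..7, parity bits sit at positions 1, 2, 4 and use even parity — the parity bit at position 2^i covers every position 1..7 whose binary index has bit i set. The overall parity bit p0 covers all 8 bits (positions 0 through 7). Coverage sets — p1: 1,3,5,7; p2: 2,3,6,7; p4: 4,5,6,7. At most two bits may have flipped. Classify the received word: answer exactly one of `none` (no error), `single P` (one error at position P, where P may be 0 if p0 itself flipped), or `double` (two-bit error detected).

single 7

s1: b1⊕b3⊕b5⊕b7 = 0⊕1⊕1⊕1 = 1
s2: b2⊕b3⊕b6⊕b7 = 1⊕1⊕0⊕1 = 1
s4: b4⊕b5⊕b6⊕b7 = 1⊕1⊕0⊕1 = 1
Syndrome (s4...s1) = 111 → position 7.
Overall parity (XOR of all 8 bits, including p0): 0⊕0⊕1⊕1⊕1⊕1⊕0⊕1 = 1
Overall=1, syndrome position=7 → single-bit error at position 7.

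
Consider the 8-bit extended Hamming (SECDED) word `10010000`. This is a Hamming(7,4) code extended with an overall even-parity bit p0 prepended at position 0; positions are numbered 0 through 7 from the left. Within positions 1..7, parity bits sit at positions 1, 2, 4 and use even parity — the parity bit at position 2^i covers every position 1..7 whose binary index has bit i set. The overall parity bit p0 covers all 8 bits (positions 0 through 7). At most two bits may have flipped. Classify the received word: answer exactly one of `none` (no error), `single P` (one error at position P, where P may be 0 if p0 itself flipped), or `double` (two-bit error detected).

s1: b1⊕b3⊕b5⊕b7 = 0⊕1⊕0⊕0 = 1
s2: b2⊕b3⊕b6⊕b7 = 0⊕1⊕0⊕0 = 1
s4: b4⊕b5⊕b6⊕b7 = 0⊕0⊕0⊕0 = 0
Syndrome (s4...s1) = 011 → position 3.
Overall parity (XOR of all 8 bits, including p0): 1⊕0⊕0⊕1⊕0⊕0⊕0⊕0 = 0
Overall=0, syndrome position=3 → double-bit error detected (uncorrectable).

double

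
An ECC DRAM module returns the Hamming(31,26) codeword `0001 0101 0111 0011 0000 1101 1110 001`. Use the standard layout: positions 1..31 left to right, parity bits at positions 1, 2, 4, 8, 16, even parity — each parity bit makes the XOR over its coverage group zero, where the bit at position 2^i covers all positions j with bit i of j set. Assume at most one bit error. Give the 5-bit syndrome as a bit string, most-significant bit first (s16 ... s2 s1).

00100

s1: b1⊕b3⊕b5⊕b7⊕b9⊕b11⊕b13⊕b15⊕b17⊕b19⊕b21⊕b23⊕b25⊕b27⊕b29⊕b31 = 0⊕0⊕0⊕0⊕0⊕1⊕0⊕1⊕0⊕0⊕1⊕0⊕1⊕1⊕0⊕1 = 0
s2: b2⊕b3⊕b6⊕b7⊕b10⊕b11⊕b14⊕b15⊕b18⊕b19⊕b22⊕b23⊕b26⊕b27⊕b30⊕b31 = 0⊕0⊕1⊕0⊕1⊕1⊕0⊕1⊕0⊕0⊕1⊕0⊕1⊕1⊕0⊕1 = 0
s4: b4⊕b5⊕b6⊕b7⊕b12⊕b13⊕b14⊕b15⊕b20⊕b21⊕b22⊕b23⊕b28⊕b29⊕b30⊕b31 = 1⊕0⊕1⊕0⊕1⊕0⊕0⊕1⊕0⊕1⊕1⊕0⊕0⊕0⊕0⊕1 = 1
s8: b8⊕b9⊕b10⊕b11⊕b12⊕b13⊕b14⊕b15⊕b24⊕b25⊕b26⊕b27⊕b28⊕b29⊕b30⊕b31 = 1⊕0⊕1⊕1⊕1⊕0⊕0⊕1⊕1⊕1⊕1⊕1⊕0⊕0⊕0⊕1 = 0
s16: b16⊕b17⊕b18⊕b19⊕b20⊕b21⊕b22⊕b23⊕b24⊕b25⊕b26⊕b27⊕b28⊕b29⊕b30⊕b31 = 1⊕0⊕0⊕0⊕0⊕1⊕1⊕0⊕1⊕1⊕1⊕1⊕0⊕0⊕0⊕1 = 0
Syndrome (s16...s1) = 00100 → position 4.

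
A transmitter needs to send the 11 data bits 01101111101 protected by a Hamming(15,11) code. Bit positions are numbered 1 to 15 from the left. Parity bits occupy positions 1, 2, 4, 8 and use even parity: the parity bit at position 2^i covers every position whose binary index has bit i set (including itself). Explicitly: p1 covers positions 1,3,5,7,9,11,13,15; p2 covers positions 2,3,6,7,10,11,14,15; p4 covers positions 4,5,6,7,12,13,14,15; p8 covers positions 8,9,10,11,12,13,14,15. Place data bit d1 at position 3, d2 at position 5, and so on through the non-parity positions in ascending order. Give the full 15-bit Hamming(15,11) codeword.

Place data bits at non-power-of-two positions: b3=0, b5=1, b6=1, b7=0, b9=1, b10=1, b11=1, b12=1, b13=1, b14=0, b15=1.
p1 = XOR of data positions {3,5,7,9,11,13,15} = 0⊕1⊕0⊕1⊕1⊕1⊕1 = 1
p2 = XOR of data positions {3,6,7,10,11,14,15} = 0⊕1⊕0⊕1⊕1⊕0⊕1 = 0
p4 = XOR of data positions {5,6,7,12,13,14,15} = 1⊕1⊕0⊕1⊕1⊕0⊕1 = 1
p8 = XOR of data positions {9,10,11,12,13,14,15} = 1⊕1⊕1⊕1⊕1⊕0⊕1 = 0
Codeword b1..b15 = 100111001111101

100111001111101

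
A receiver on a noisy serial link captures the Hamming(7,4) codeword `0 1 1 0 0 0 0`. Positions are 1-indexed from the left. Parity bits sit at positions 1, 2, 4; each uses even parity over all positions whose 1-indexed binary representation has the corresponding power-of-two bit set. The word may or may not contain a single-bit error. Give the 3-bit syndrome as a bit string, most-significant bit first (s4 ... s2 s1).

001

s1: b1⊕b3⊕b5⊕b7 = 0⊕1⊕0⊕0 = 1
s2: b2⊕b3⊕b6⊕b7 = 1⊕1⊕0⊕0 = 0
s4: b4⊕b5⊕b6⊕b7 = 0⊕0⊕0⊕0 = 0
Syndrome (s4...s1) = 001 → position 1.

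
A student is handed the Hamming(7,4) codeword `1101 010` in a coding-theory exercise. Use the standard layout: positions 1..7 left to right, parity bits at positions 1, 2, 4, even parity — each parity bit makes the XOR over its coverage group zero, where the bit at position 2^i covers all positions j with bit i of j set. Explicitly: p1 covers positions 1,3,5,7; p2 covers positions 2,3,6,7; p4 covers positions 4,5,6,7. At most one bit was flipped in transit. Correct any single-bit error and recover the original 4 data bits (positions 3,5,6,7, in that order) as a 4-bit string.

s1: b1⊕b3⊕b5⊕b7 = 1⊕0⊕0⊕0 = 1
s2: b2⊕b3⊕b6⊕b7 = 1⊕0⊕1⊕0 = 0
s4: b4⊕b5⊕b6⊕b7 = 1⊕0⊕1⊕0 = 0
Syndrome (s4...s1) = 001 → position 1.
Flip bit 1: corrected codeword = 0101010
Data bits at positions 3,5,6,7: 0010

0010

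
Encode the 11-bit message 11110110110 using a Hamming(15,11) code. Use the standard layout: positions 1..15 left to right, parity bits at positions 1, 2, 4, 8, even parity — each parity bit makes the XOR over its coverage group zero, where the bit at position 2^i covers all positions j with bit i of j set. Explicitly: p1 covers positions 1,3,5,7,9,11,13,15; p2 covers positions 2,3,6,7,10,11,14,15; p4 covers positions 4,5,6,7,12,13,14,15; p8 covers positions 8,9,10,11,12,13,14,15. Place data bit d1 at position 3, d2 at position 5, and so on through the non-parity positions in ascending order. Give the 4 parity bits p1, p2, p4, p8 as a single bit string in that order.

Place data bits at non-power-of-two positions: b3=1, b5=1, b6=1, b7=1, b9=0, b10=1, b11=1, b12=0, b13=1, b14=1, b15=0.
p1 = XOR of data positions {3,5,7,9,11,13,15} = 1⊕1⊕1⊕0⊕1⊕1⊕0 = 1
p2 = XOR of data positions {3,6,7,10,11,14,15} = 1⊕1⊕1⊕1⊕1⊕1⊕0 = 0
p4 = XOR of data positions {5,6,7,12,13,14,15} = 1⊕1⊕1⊕0⊕1⊕1⊕0 = 1
p8 = XOR of data positions {9,10,11,12,13,14,15} = 0⊕1⊕1⊕0⊕1⊕1⊕0 = 0
Parity bits p1,p2,p4,p8 = 1010

1010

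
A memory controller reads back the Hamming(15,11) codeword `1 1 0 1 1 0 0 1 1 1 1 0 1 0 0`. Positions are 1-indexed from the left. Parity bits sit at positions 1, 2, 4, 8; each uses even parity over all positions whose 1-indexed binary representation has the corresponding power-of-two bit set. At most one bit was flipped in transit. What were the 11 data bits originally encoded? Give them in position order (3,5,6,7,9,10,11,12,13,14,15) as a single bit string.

01001110101

s1: b1⊕b3⊕b5⊕b7⊕b9⊕b11⊕b13⊕b15 = 1⊕0⊕1⊕0⊕1⊕1⊕1⊕0 = 1
s2: b2⊕b3⊕b6⊕b7⊕b10⊕b11⊕b14⊕b15 = 1⊕0⊕0⊕0⊕1⊕1⊕0⊕0 = 1
s4: b4⊕b5⊕b6⊕b7⊕b12⊕b13⊕b14⊕b15 = 1⊕1⊕0⊕0⊕0⊕1⊕0⊕0 = 1
s8: b8⊕b9⊕b10⊕b11⊕b12⊕b13⊕b14⊕b15 = 1⊕1⊕1⊕1⊕0⊕1⊕0⊕0 = 1
Syndrome (s8...s1) = 1111 → position 15.
Flip bit 15: corrected codeword = 110110011110101
Data bits at positions 3,5,6,7,9,10,11,12,13,14,15: 01001110101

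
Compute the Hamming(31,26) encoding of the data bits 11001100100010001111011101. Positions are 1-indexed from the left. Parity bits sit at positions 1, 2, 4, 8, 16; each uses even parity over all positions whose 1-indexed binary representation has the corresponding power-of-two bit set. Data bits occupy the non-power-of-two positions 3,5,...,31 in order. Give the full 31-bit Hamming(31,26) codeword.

Place data bits at non-power-of-two positions: b3=1, b5=1, b6=0, b7=0, b9=1, b10=1, b11=0, b12=0, b13=1, b14=0, b15=0, b17=0, b18=1, b19=0, b20=0, b21=0, b22=1, b23=1, b24=1, b25=1, b26=0, b27=1, b28=1, b29=1, b30=0, b31=1.
p1 = XOR of data positions {3,5,7,9,11,13,15,17,19,21,23,25,27,29,31} = 1⊕1⊕0⊕1⊕0⊕1⊕0⊕0⊕0⊕0⊕1⊕1⊕1⊕1⊕1 = 1
p2 = XOR of data positions {3,6,7,10,11,14,15,18,19,22,23,26,27,30,31} = 1⊕0⊕0⊕1⊕0⊕0⊕0⊕1⊕0⊕1⊕1⊕0⊕1⊕0⊕1 = 1
p4 = XOR of data positions {5,6,7,12,13,14,15,20,21,22,23,28,29,30,31} = 1⊕0⊕0⊕0⊕1⊕0⊕0⊕0⊕0⊕1⊕1⊕1⊕1⊕0⊕1 = 1
p8 = XOR of data positions {9,10,11,12,13,14,15,24,25,26,27,28,29,30,31} = 1⊕1⊕0⊕0⊕1⊕0⊕0⊕1⊕1⊕0⊕1⊕1⊕1⊕0⊕1 = 1
p16 = XOR of data positions {17,18,19,20,21,22,23,24,25,26,27,28,29,30,31} = 0⊕1⊕0⊕0⊕0⊕1⊕1⊕1⊕1⊕0⊕1⊕1⊕1⊕0⊕1 = 1
Codeword b1..b31 = 1111100111001001010001111011101

1111100111001001010001111011101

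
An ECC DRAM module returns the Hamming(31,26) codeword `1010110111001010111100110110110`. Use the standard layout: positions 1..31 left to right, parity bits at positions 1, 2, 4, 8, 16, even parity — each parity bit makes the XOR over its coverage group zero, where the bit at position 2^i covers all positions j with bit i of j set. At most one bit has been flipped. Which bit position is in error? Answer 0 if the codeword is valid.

s1: b1⊕b3⊕b5⊕b7⊕b9⊕b11⊕b13⊕b15⊕b17⊕b19⊕b21⊕b23⊕b25⊕b27⊕b29⊕b31 = 1⊕1⊕1⊕0⊕1⊕0⊕1⊕1⊕1⊕1⊕0⊕1⊕0⊕1⊕1⊕0 = 1
s2: b2⊕b3⊕b6⊕b7⊕b10⊕b11⊕b14⊕b15⊕b18⊕b19⊕b22⊕b23⊕b26⊕b27⊕b30⊕b31 = 0⊕1⊕1⊕0⊕1⊕0⊕0⊕1⊕1⊕1⊕0⊕1⊕1⊕1⊕1⊕0 = 0
s4: b4⊕b5⊕b6⊕b7⊕b12⊕b13⊕b14⊕b15⊕b20⊕b21⊕b22⊕b23⊕b28⊕b29⊕b30⊕b31 = 0⊕1⊕1⊕0⊕0⊕1⊕0⊕1⊕1⊕0⊕0⊕1⊕0⊕1⊕1⊕0 = 0
s8: b8⊕b9⊕b10⊕b11⊕b12⊕b13⊕b14⊕b15⊕b24⊕b25⊕b26⊕b27⊕b28⊕b29⊕b30⊕b31 = 1⊕1⊕1⊕0⊕0⊕1⊕0⊕1⊕1⊕0⊕1⊕1⊕0⊕1⊕1⊕0 = 0
s16: b16⊕b17⊕b18⊕b19⊕b20⊕b21⊕b22⊕b23⊕b24⊕b25⊕b26⊕b27⊕b28⊕b29⊕b30⊕b31 = 0⊕1⊕1⊕1⊕1⊕0⊕0⊕1⊕1⊕0⊕1⊕1⊕0⊕1⊕1⊕0 = 0
Syndrome (s16...s1) = 00001 → position 1.

1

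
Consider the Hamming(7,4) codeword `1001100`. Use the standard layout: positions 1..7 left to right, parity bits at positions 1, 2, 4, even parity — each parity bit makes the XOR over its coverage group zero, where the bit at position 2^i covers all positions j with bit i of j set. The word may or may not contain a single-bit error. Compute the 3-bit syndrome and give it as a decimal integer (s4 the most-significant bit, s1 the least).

s1: b1⊕b3⊕b5⊕b7 = 1⊕0⊕1⊕0 = 0
s2: b2⊕b3⊕b6⊕b7 = 0⊕0⊕0⊕0 = 0
s4: b4⊕b5⊕b6⊕b7 = 1⊕1⊕0⊕0 = 0
Syndrome (s4...s1) = 000 → position 0 (no error).

0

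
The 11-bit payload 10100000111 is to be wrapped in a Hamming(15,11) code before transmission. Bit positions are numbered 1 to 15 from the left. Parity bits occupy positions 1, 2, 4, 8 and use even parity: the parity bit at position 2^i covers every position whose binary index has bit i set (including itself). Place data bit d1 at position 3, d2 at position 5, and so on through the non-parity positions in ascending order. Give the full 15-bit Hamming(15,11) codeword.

101001010000111

Place data bits at non-power-of-two positions: b3=1, b5=0, b6=1, b7=0, b9=0, b10=0, b11=0, b12=0, b13=1, b14=1, b15=1.
p1 = XOR of data positions {3,5,7,9,11,13,15} = 1⊕0⊕0⊕0⊕0⊕1⊕1 = 1
p2 = XOR of data positions {3,6,7,10,11,14,15} = 1⊕1⊕0⊕0⊕0⊕1⊕1 = 0
p4 = XOR of data positions {5,6,7,12,13,14,15} = 0⊕1⊕0⊕0⊕1⊕1⊕1 = 0
p8 = XOR of data positions {9,10,11,12,13,14,15} = 0⊕0⊕0⊕0⊕1⊕1⊕1 = 1
Codeword b1..b15 = 101001010000111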